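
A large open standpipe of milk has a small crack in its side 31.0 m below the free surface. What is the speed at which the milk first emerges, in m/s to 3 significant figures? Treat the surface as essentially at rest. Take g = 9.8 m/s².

v = 24.6 m/s

With the surface at rest and both surface and jet at atmospheric pressure, Bernoulli gives ρg h = ½ρv², so v = √(2gh) = √(2·9.8·31.0) = 24.6 m/s.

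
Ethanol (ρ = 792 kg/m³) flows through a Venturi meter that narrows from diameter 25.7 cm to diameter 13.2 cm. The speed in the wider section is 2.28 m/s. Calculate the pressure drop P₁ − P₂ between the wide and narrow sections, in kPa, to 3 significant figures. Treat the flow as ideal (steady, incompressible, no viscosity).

ΔP ≈ 27.5 kPa

Continuity gives A₁v₁ = A₂v₂, so v₂ = (519 cm²)/(137 cm²) × 2.28 m/s = 8.64 m/s.
The pipe is horizontal, so Bernoulli reduces to P₁ + ½ρv₁² = P₂ + ½ρv₂².
P₁ − P₂ = ½·792·(8.64² − 2.28²) = ½·792·69.5 = 27500 Pa.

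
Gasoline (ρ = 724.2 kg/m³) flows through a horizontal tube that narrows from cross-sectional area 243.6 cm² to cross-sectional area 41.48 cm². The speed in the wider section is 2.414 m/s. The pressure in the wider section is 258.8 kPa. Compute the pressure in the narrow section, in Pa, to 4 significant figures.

Mass conservation (A₁v₁ = A₂v₂) gives v₂ = 2.414 × 243.6/41.48 = 14.18 m/s.
Bernoulli (h₁ = h₂): P₁ − P₂ = ½ρ(v₂² − v₁²).
P₂ = P₁ − ½ρ(v₂² − v₁²) = 258800 − ½·724.2·(14.18² − 2.414²) = 258800 − 70660 = 188100 Pa.

P₂ ≈ 188100 Pa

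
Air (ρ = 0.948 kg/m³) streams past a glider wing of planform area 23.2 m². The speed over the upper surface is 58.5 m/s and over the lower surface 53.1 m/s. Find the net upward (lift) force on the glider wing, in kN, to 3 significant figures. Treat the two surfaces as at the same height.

6.63 kN

The faster flow above has the lower pressure; Bernoulli (same height) gives ΔP = ½ρ(v_up² − v_low²).
ΔP = ½·0.948·(58.5² − 53.1²) = 286 Pa.
Lift = ΔP · A = 286 × 23.2 = 6630 N.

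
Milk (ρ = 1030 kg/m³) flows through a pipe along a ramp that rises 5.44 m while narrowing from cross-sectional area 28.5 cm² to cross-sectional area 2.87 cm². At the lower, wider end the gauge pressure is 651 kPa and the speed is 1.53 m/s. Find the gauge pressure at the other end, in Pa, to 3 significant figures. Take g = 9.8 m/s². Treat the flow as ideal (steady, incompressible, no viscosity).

478000 Pa

By continuity, v₂ = v₁·A₁/A₂ = 1.53·(28.5/2.87) = 15.2 m/s.
Energy conservation along the streamline gives P₂ = P₁ − ½ρ(v₂² − v₁²) − ρg(h₂ − h₁).
P₂ = 651000 + ½·1030·(1.53² − 15.2²) − 1030·9.8·(+5.44) = 651000 + (-118000) − (54900) = 478000 Pa.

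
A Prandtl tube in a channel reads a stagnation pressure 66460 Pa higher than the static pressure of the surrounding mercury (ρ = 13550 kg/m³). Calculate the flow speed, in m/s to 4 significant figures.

The dynamic pressure equals the rise in static pressure at the stagnation point: ΔP = ½ρv².
v = √(2ΔP/ρ) = √(2·66460/13550) = 3.132 m/s.

v ≈ 3.132 m/s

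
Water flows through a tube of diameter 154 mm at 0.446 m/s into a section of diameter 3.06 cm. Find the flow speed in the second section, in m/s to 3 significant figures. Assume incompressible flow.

11.3 m/s

Mass conservation (A₁v₁ = A₂v₂) gives v₂ = 0.446 × 186/7.35 = 11.3 m/s.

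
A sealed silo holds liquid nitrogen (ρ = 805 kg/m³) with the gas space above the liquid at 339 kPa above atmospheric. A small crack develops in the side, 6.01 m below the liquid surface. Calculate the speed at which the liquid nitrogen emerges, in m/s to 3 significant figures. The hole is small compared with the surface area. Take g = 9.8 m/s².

Take point 1 at the surface (v₁ ≈ 0) and point 2 at the hole (at atmospheric pressure). Bernoulli: P₁ + ρg h = P_atm + ½ρv₂².
With P₁ − P_atm = 339000 Pa, v₂ = √(2gh + 2ΔP/ρ) = √(2·9.8·6.01 + 2·339000/805) = 31.0 m/s.

v ≈ 31.0 m/s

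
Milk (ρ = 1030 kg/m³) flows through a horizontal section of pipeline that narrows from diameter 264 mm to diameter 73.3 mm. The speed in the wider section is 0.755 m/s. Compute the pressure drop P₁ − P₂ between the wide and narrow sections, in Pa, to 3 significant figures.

49100 Pa

Continuity gives A₁v₁ = A₂v₂, so v₂ = (547 cm²)/(42.2 cm²) × 0.755 m/s = 9.79 m/s.
With no height change, Bernoulli's equation is P₁ + ½ρv₁² = P₂ + ½ρv₂².
P₁ − P₂ = ½·1030·(9.79² − 0.755²) = ½·1030·95.3 = 49100 Pa.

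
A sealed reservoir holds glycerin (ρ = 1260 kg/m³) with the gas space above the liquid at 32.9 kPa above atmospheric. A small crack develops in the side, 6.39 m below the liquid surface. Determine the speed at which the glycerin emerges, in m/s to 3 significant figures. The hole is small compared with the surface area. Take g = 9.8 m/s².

v ≈ 13.3 m/s

Take point 1 at the surface (v₁ ≈ 0) and point 2 at the hole (at atmospheric pressure). Bernoulli: P₁ + ρg h = P_atm + ½ρv₂².
With P₁ − P_atm = 32900 Pa, v₂ = √(2gh + 2ΔP/ρ) = √(2·9.8·6.39 + 2·32900/1260) = 13.3 m/s.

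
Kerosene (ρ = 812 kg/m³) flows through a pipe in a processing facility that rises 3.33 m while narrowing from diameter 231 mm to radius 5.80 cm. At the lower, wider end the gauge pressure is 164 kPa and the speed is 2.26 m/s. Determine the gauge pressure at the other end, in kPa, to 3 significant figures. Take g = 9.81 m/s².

Continuity gives A₁v₁ = A₂v₂, so v₂ = (419 cm²)/(106 cm²) × 2.26 m/s = 8.96 m/s.
Energy conservation along the streamline gives P₂ = P₁ − ½ρ(v₂² − v₁²) − ρg(h₂ − h₁).
P₂ = 164000 + ½·812·(2.26² − 8.96²) − 812·9.81·(+3.33) = 164000 + (-30500) − (26500) = 107000 Pa.

P₂ ≈ 107 kPa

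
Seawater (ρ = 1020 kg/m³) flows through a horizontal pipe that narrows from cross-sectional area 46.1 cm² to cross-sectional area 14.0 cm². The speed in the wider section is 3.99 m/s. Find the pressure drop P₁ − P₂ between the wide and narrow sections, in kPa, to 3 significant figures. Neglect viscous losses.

ΔP = 79.9 kPa

Mass conservation (A₁v₁ = A₂v₂) gives v₂ = 3.99 × 46.1/14.0 = 13.1 m/s.
The pipe is horizontal, so Bernoulli reduces to P₁ + ½ρv₁² = P₂ + ½ρv₂².
P₁ − P₂ = ½·1020·(13.1² − 3.99²) = ½·1020·157 = 79900 Pa.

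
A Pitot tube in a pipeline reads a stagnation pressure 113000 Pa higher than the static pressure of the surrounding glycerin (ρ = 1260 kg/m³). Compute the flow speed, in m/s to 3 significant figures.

Bernoulli between the free stream and the stagnation point: ½ρv² = P_stag − P_static.
v = √(2ΔP/ρ) = √(2·113000/1260) = 13.4 m/s.

v ≈ 13.4 m/s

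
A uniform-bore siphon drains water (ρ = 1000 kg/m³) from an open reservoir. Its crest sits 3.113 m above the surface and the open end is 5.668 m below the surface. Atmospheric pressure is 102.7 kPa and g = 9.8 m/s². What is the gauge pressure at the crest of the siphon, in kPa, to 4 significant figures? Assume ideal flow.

-86.05 kPa

The outlet speed comes from Torricelli: v = √(2g·5.668) = 10.54 m/s.
The bore is uniform, so the speed at the crest is the same v. Bernoulli surface→crest: P_atm = P_top + ½ρv² + ρg·h_top.
P_top = 102700 − ½·1000·10.54² − 1000·9.8·3.113 = 16650 Pa. So P_gauge = P_top − P_atm = -86050 Pa.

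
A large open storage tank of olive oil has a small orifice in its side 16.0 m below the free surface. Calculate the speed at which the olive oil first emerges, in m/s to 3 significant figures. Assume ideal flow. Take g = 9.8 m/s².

With the surface at rest and both surface and jet at atmospheric pressure, Bernoulli gives ρg h = ½ρv², so v = √(2gh) = √(2·9.8·16.0) = 17.7 m/s.

v ≈ 17.7 m/s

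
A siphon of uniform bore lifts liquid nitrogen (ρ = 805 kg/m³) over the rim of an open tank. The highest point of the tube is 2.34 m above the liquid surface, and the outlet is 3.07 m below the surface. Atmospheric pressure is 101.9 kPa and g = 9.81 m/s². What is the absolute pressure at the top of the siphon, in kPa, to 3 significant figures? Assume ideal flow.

59.2 kPa

Bernoulli surface→outlet gives ½v² = g·h_out, so v = √(2·9.81·3.07) = 7.76 m/s.
Continuity keeps v the same throughout the tube; from surface to crest, P_atm + 0 = P_top + ½ρv² + ρg·h_top.
P_top = 101900 − ½·805·7.76² − 805·9.81·2.34 = 59200 Pa.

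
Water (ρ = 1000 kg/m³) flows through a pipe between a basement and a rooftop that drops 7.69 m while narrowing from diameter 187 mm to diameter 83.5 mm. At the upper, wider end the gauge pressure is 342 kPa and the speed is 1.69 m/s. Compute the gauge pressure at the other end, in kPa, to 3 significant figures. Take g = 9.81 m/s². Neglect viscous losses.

P₂ ≈ 383 kPa

By continuity, v₂ = v₁·A₁/A₂ = 1.69·(275/54.8) = 8.48 m/s.
Applying Bernoulli between the two ends and solving for P₂: P₂ = P₁ + ½ρ(v₁² − v₂²) − ρgΔh.
P₂ = 342000 + ½·1000·(1.69² − 8.48²) − 1000·9.81·(−7.69) = 342000 + (-34500) − (-75400) = 383000 Pa.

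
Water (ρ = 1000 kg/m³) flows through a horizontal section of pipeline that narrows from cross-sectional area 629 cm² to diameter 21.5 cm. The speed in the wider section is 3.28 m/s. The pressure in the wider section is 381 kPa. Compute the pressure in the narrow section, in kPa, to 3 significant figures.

P₂ ≈ 370 kPa

By continuity, v₂ = v₁·A₁/A₂ = 3.28·(629/363) = 5.68 m/s.
With no height change, Bernoulli's equation is P₁ + ½ρv₁² = P₂ + ½ρv₂².
P₂ = P₁ − ½ρ(v₂² − v₁²) = 381000 − ½·1000·(5.68² − 3.28²) = 381000 − 10800 = 370000 Pa.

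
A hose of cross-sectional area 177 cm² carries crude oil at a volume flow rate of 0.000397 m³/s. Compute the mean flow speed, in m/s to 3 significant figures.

Q = 0.000397 m³/s = 0.000397 m³/s.
v = Q/A = 0.000397 / 0.0177 = 0.0224 m/s.

v = 0.0224 m/s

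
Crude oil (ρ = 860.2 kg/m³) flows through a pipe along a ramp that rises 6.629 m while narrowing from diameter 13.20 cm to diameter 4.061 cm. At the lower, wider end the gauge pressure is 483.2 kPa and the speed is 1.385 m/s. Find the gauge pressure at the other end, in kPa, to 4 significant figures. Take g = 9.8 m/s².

By continuity, v₂ = v₁·A₁/A₂ = 1.385·(136.8/12.95) = 14.63 m/s.
Energy conservation along the streamline gives P₂ = P₁ − ½ρ(v₂² − v₁²) − ρg(h₂ − h₁).
P₂ = 483200 + ½·860.2·(1.385² − 14.63²) − 860.2·9.8·(+6.629) = 483200 + (-91270) − (55880) = 336000 Pa.

P₂ ≈ 336.0 kPa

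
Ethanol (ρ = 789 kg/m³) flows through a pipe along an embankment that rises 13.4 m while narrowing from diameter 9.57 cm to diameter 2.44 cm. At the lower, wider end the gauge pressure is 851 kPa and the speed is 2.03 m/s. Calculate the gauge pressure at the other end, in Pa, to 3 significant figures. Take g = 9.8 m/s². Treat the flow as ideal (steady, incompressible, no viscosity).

Mass conservation (A₁v₁ = A₂v₂) gives v₂ = 2.03 × 71.9/4.68 = 31.2 m/s.
Bernoulli: P₁ + ½ρv₁² + ρg h₁ = P₂ + ½ρv₂² + ρg h₂, so P₂ = P₁ + ½ρ(v₁² − v₂²) − ρg(h₂ − h₁).
P₂ = 851000 + ½·789·(2.03² − 31.2²) − 789·9.8·(+13.4) = 851000 + (-383000) − (104000) = 364000 Pa.

P₂ = 364000 Pa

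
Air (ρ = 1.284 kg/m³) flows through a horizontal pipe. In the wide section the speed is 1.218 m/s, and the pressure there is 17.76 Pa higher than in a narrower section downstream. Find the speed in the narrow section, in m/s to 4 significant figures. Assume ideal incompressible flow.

5.399 m/s

With h₁ = h₂, rearranging Bernoulli gives v₂ = √(v₁² + 2ΔP/ρ).
v₂ = √(1.218² + 2·17.76/1.284) = √(1.484 + 27.66) = 5.399 m/s.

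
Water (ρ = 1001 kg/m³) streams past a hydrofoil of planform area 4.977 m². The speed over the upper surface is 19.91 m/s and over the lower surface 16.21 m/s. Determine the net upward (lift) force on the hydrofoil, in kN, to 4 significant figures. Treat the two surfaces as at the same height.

With equal heights on the two surfaces, Bernoulli gives P_lower − P_upper = ½ρ(v_upper² − v_lower²).
ΔP = ½·1001·(19.91² − 16.21²) = 66890 Pa.
Lift = ΔP · A = 66890 × 4.977 = 332900 N.

332.9 kN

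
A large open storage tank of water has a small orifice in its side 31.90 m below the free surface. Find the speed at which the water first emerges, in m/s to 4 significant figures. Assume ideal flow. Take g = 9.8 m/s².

Bernoulli from surface to hole (P equal, v_surface ≈ 0): v = √(2gh) = √(2×9.8×31.90) = 25.00 m/s.

v = 25.00 m/s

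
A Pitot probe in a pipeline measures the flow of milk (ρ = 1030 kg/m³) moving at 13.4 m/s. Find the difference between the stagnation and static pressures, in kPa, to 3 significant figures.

The dynamic pressure equals the rise in static pressure at the stagnation point: ΔP = ½ρv².
ΔP = ½·1030·13.4² = 92500 Pa.

92.5 kPa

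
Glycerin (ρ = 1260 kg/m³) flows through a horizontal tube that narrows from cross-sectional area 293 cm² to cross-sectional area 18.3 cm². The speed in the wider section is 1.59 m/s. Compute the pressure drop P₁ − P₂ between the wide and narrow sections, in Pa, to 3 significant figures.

407000 Pa

Continuity gives A₁v₁ = A₂v₂, so v₂ = (293 cm²)/(18.3 cm²) × 1.59 m/s = 25.5 m/s.
Bernoulli (h₁ = h₂): P₁ − P₂ = ½ρ(v₂² − v₁²).
P₁ − P₂ = ½·1260·(25.5² − 1.59²) = ½·1260·646 = 407000 Pa.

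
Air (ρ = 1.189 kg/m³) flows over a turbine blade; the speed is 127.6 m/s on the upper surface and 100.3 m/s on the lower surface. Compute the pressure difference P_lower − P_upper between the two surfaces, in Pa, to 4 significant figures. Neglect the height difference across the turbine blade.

ΔP ≈ 3699 Pa

The pressure is lower where the speed is higher: ΔP = ½ρ(v_up² − v_low²).
ΔP = ½·1.189·(127.6² − 100.3²) = 3699 Pa.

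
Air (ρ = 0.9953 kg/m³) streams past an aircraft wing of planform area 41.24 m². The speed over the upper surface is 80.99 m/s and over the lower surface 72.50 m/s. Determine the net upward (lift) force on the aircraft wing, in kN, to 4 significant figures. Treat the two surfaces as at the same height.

26.74 kN

With equal heights on the two surfaces, Bernoulli gives P_lower − P_upper = ½ρ(v_upper² − v_lower²).
ΔP = ½·0.9953·(80.99² − 72.50²) = 648.5 Pa.
Lift = ΔP · A = 648.5 × 41.24 = 26740 N.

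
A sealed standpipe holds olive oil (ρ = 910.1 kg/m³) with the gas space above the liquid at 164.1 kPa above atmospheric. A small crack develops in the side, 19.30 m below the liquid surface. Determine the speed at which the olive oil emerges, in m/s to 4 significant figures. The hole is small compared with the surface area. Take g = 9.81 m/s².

v = 27.19 m/s

Take point 1 at the surface (v₁ ≈ 0) and point 2 at the hole (at atmospheric pressure). Bernoulli: P₁ + ρg h = P_atm + ½ρv₂².
With P₁ − P_atm = 164100 Pa, v₂ = √(2gh + 2ΔP/ρ) = √(2·9.81·19.30 + 2·164100/910.1) = 27.19 m/s.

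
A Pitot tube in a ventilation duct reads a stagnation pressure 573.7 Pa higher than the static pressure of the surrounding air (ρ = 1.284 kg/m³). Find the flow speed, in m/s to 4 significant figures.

The dynamic pressure equals the rise in static pressure at the stagnation point: ΔP = ½ρv².
v = √(2ΔP/ρ) = √(2·573.7/1.284) = 29.89 m/s.

29.89 m/s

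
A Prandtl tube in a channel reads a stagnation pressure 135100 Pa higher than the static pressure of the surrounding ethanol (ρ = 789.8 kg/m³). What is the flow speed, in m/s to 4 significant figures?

Bernoulli between the free stream and the stagnation point: ½ρv² = P_stag − P_static.
v = √(2ΔP/ρ) = √(2·135100/789.8) = 18.50 m/s.

v ≈ 18.50 m/s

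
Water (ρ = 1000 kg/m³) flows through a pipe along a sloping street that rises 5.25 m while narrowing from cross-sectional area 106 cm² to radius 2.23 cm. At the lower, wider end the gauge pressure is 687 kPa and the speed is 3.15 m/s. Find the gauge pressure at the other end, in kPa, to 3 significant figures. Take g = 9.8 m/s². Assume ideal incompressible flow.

P₂ = 412 kPa

Continuity gives A₁v₁ = A₂v₂, so v₂ = (106 cm²)/(15.6 cm²) × 3.15 m/s = 21.4 m/s.
Energy conservation along the streamline gives P₂ = P₁ − ½ρ(v₂² − v₁²) − ρg(h₂ − h₁).
P₂ = 687000 + ½·1000·(3.15² − 21.4²) − 1000·9.8·(+5.25) = 687000 + (-223000) − (51400) = 412000 Pa.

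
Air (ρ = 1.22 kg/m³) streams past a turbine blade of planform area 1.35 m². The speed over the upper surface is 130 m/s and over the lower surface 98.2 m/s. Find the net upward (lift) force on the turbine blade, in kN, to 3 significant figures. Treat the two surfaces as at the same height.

F = 5.98 kN

With equal heights on the two surfaces, Bernoulli gives P_lower − P_upper = ½ρ(v_upper² − v_lower²).
ΔP = ½·1.22·(130² − 98.2²) = 4430 Pa.
Lift = ΔP · A = 4430 × 1.35 = 5980 N.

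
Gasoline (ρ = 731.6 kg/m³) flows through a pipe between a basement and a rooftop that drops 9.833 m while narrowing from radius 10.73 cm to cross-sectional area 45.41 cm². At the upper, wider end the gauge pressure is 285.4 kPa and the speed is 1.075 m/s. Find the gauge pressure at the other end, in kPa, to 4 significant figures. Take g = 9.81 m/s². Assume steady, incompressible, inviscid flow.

P₂ ≈ 329.6 kPa

Mass conservation (A₁v₁ = A₂v₂) gives v₂ = 1.075 × 361.7/45.41 = 8.563 m/s.
Applying Bernoulli between the two ends and solving for P₂: P₂ = P₁ + ½ρ(v₁² − v₂²) − ρgΔh.
P₂ = 285400 + ½·731.6·(1.075² − 8.563²) − 731.6·9.81·(−9.833) = 285400 + (-26400) − (-70570) = 329600 Pa.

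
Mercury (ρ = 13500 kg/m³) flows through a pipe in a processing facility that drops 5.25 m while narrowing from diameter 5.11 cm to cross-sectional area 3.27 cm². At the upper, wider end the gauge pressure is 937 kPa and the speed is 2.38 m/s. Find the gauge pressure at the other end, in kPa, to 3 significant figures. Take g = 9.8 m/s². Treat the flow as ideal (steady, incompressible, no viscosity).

Continuity gives A₁v₁ = A₂v₂, so v₂ = (20.5 cm²)/(3.27 cm²) × 2.38 m/s = 14.9 m/s.
Applying Bernoulli between the two ends and solving for P₂: P₂ = P₁ + ½ρ(v₁² − v₂²) − ρgΔh.
P₂ = 937000 + ½·13500·(2.38² − 14.9²) − 13500·9.8·(−5.25) = 937000 + (-1470000) − (-695000) = 166000 Pa.

P₂ = 166 kPa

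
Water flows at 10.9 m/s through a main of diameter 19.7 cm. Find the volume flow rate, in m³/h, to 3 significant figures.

Q = 1200 m³/h

Q = A·v = 0.0305 m² × 10.9 m/s = 0.332 m³/s.
Converting: 0.332 m³/s × 3600 = 1200 m³/h.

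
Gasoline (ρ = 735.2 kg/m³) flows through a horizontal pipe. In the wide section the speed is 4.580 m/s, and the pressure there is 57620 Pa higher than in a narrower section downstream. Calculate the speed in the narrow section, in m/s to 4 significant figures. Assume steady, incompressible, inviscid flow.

v₂ ≈ 13.33 m/s

Along the level pipe P + ½ρv² is conserved, hence v₂² = v₁² + 2(P₁ − P₂)/ρ.
v₂ = √(4.580² + 2·57620/735.2) = √(20.98 + 156.7) = 13.33 m/s.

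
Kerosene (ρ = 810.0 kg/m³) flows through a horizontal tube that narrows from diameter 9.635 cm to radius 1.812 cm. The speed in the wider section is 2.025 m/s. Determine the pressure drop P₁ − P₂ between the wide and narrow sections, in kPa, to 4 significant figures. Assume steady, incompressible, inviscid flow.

Continuity gives A₁v₁ = A₂v₂, so v₂ = (72.91 cm²)/(10.31 cm²) × 2.025 m/s = 14.31 m/s.
With no height change, Bernoulli's equation is P₁ + ½ρv₁² = P₂ + ½ρv₂².
P₁ − P₂ = ½·810.0·(14.31² − 2.025²) = ½·810.0·200.8 = 81320 Pa.

ΔP ≈ 81.32 kPa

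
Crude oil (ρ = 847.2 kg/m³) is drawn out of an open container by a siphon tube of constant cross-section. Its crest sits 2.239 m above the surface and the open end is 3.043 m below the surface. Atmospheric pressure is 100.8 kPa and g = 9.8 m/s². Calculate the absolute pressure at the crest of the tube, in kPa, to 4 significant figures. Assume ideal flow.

From the surface to the outlet (both open to atmosphere, surface at rest): v = √(2g·h_out) = √(2·9.8·3.043) = 7.723 m/s.
The bore is uniform, so the speed at the crest is the same v. Bernoulli surface→crest: P_atm = P_top + ½ρv² + ρg·h_top.
P_top = 100800 − ½·847.2·7.723² − 847.2·9.8·2.239 = 56950 Pa.

P_top ≈ 56.95 kPa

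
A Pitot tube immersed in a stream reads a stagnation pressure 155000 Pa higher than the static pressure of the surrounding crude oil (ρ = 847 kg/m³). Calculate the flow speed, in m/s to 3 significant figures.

v ≈ 19.1 m/s

The dynamic pressure equals the rise in static pressure at the stagnation point: ΔP = ½ρv².
v = √(2ΔP/ρ) = √(2·155000/847) = 19.1 m/s.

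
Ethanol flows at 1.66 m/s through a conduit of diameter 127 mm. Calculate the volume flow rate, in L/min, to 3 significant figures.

Q ≈ 1260 L/min

Q = A·v = 0.0127 m² × 1.66 m/s = 0.0210 m³/s.
Converting: 0.0210 m³/s × 60000 = 1260 L/min.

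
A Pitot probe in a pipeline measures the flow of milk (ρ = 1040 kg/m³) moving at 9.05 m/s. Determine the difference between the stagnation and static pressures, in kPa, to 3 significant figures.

ΔP ≈ 42.6 kPa

At the stagnation point the flow is brought to rest, so Bernoulli gives P_stag − P_static = ½ρv².
ΔP = ½·1040·9.05² = 42600 Pa.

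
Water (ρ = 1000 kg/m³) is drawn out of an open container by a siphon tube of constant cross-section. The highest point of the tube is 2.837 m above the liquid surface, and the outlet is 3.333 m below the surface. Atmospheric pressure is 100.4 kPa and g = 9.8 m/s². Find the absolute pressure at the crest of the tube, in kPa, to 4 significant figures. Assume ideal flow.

P_top ≈ 39.93 kPa

From the surface to the outlet (both open to atmosphere, surface at rest): v = √(2g·h_out) = √(2·9.8·3.333) = 8.082 m/s.
The bore is uniform, so the speed at the crest is the same v. Bernoulli surface→crest: P_atm = P_top + ½ρv² + ρg·h_top.
P_top = 100400 − ½·1000·8.082² − 1000·9.8·2.837 = 39930 Pa.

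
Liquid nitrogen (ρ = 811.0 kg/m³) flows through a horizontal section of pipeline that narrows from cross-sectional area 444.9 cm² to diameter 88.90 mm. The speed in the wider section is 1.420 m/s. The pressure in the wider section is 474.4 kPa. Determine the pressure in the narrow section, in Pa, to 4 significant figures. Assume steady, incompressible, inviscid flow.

By continuity, v₂ = v₁·A₁/A₂ = 1.420·(444.9/62.07) = 10.18 m/s.
Along the horizontal streamline, P + ½ρv² is constant.
P₂ = P₁ − ½ρ(v₂² − v₁²) = 474400 − ½·811.0·(10.18² − 1.420²) = 474400 − 41190 = 433200 Pa.

433200 Pa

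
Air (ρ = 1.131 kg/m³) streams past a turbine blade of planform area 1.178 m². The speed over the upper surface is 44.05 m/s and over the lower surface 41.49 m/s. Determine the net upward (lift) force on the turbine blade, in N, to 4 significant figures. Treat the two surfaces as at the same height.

With equal heights on the two surfaces, Bernoulli gives P_lower − P_upper = ½ρ(v_upper² − v_lower²).
ΔP = ½·1.131·(44.05² − 41.49²) = 123.8 Pa.
Lift = ΔP · A = 123.8 × 1.178 = 145.9 N.

145.9 N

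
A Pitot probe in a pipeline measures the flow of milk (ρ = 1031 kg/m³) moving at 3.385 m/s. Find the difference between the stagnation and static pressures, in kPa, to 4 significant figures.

At the stagnation point the flow is brought to rest, so Bernoulli gives P_stag − P_static = ½ρv².
ΔP = ½·1031·3.385² = 5907 Pa.

5.907 kPa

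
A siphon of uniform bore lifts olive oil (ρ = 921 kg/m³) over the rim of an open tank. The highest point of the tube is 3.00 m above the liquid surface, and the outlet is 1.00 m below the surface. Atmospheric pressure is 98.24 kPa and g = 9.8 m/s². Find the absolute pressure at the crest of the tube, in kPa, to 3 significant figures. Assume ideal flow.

The outlet speed comes from Torricelli: v = √(2g·1.00) = 4.43 m/s.
With constant cross-section the crest speed equals v; applying Bernoulli from the surface up to the crest, P_top = P_atm − ½ρv² − ρg·h_top.
P_top = 98240 − ½·921·4.43² − 921·9.8·3.00 = 62100 Pa.

62.1 kPa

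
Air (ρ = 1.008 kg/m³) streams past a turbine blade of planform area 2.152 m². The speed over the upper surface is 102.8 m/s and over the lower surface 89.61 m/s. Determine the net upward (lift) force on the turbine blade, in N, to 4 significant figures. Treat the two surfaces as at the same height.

From P + ½ρv² = const at equal height, P_low − P_up = ½ρ(v_up² − v_low²).
ΔP = ½·1.008·(102.8² − 89.61²) = 1279 Pa.
Lift = ΔP · A = 1279 × 2.152 = 2753 N.

F ≈ 2753 N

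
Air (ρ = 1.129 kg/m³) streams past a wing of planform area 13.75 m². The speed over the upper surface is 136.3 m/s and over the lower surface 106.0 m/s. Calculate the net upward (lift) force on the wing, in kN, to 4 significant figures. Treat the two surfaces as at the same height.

F = 56.99 kN

With equal heights on the two surfaces, Bernoulli gives P_lower − P_upper = ½ρ(v_upper² − v_lower²).
ΔP = ½·1.129·(136.3² − 106.0²) = 4144 Pa.
Lift = ΔP · A = 4144 × 13.75 = 56990 N.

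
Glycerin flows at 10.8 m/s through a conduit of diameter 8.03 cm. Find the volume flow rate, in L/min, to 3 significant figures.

3280 L/min

Q = A·v = 0.00506 m² × 10.8 m/s = 0.0547 m³/s.
Converting: 0.0547 m³/s × 60000 = 3280 L/min.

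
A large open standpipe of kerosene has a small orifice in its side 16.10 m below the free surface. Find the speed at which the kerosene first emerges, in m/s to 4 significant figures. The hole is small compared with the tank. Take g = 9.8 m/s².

With the surface at rest and both surface and jet at atmospheric pressure, Bernoulli gives ρg h = ½ρv², so v = √(2gh) = √(2·9.8·16.10) = 17.76 m/s.

v ≈ 17.76 m/s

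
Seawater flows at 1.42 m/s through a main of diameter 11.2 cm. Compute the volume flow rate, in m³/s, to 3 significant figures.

Q = A·v = 0.00985 m² × 1.42 m/s = 0.0140 m³/s.

Q = 0.0140 m³/s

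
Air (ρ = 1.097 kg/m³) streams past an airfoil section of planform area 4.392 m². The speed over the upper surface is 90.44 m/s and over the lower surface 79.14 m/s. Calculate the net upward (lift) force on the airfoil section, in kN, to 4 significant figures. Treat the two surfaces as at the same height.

From P + ½ρv² = const at equal height, P_low − P_up = ½ρ(v_up² − v_low²).
ΔP = ½·1.097·(90.44² − 79.14²) = 1051 Pa.
Lift = ΔP · A = 1051 × 4.392 = 4616 N.

F ≈ 4.616 kN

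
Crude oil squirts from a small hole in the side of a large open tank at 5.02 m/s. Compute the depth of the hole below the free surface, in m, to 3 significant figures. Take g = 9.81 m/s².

h ≈ 1.28 m

For a small hole in a large open tank, ½v² = gh, giving h = v²/(2g).
h = 5.02²/(2·9.81) = 25.2/19.62 = 1.28 m.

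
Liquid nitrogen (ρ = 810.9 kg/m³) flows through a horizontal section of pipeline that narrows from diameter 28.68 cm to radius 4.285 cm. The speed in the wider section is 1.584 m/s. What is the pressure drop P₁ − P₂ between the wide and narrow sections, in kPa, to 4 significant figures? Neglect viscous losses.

Continuity gives A₁v₁ = A₂v₂, so v₂ = (646.0 cm²)/(57.68 cm²) × 1.584 m/s = 17.74 m/s.
With no height change, Bernoulli's equation is P₁ + ½ρv₁² = P₂ + ½ρv₂².
P₁ − P₂ = ½·810.9·(17.74² − 1.584²) = ½·810.9·312.2 = 126600 Pa.

ΔP = 126.6 kPa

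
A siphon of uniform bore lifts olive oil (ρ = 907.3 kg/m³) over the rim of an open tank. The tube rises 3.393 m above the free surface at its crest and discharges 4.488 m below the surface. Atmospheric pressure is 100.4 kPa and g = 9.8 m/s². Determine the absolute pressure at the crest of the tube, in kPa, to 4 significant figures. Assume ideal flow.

Bernoulli surface→outlet gives ½v² = g·h_out, so v = √(2·9.8·4.488) = 9.379 m/s.
The bore is uniform, so the speed at the crest is the same v. Bernoulli surface→crest: P_atm = P_top + ½ρv² + ρg·h_top.
P_top = 100400 − ½·907.3·9.379² − 907.3·9.8·3.393 = 30330 Pa.

30.33 kPa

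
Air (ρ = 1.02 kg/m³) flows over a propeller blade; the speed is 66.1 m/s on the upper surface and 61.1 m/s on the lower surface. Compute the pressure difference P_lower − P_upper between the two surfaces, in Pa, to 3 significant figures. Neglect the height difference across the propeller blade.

ΔP ≈ 324 Pa

The pressure is lower where the speed is higher: ΔP = ½ρ(v_up² − v_low²).
ΔP = ½·1.02·(66.1² − 61.1²) = 324 Pa.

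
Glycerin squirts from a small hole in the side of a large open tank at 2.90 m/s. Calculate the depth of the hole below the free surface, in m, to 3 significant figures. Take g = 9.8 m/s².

Torricelli: v = √(2gh), so h = v²/(2g).
h = 2.90²/(2·9.8) = 8.41/19.60 = 0.429 m.

h ≈ 0.429 m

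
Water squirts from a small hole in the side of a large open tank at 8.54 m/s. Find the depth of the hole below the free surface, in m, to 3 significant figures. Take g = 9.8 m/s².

3.72 m

For a small hole in a large open tank, ½v² = gh, giving h = v²/(2g).
h = 8.54²/(2·9.8) = 72.9/19.60 = 3.72 m.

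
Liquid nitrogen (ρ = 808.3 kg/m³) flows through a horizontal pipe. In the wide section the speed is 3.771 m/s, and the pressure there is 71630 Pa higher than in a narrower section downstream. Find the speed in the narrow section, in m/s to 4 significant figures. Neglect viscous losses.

v₂ ≈ 13.84 m/s

With h₁ = h₂, rearranging Bernoulli gives v₂ = √(v₁² + 2ΔP/ρ).
v₂ = √(3.771² + 2·71630/808.3) = √(14.22 + 177.2) = 13.84 m/s.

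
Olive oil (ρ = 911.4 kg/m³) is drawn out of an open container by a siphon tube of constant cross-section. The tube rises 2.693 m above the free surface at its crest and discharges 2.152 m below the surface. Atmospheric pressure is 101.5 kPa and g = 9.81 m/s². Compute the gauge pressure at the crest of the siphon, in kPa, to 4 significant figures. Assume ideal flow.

P_gauge ≈ -43.32 kPa

The outlet speed comes from Torricelli: v = √(2g·2.152) = 6.498 m/s.
The bore is uniform, so the speed at the crest is the same v. Bernoulli surface→crest: P_atm = P_top + ½ρv² + ρg·h_top.
P_top = 101500 − ½·911.4·6.498² − 911.4·9.81·2.693 = 58180 Pa. So P_gauge = P_top − P_atm = -43320 Pa.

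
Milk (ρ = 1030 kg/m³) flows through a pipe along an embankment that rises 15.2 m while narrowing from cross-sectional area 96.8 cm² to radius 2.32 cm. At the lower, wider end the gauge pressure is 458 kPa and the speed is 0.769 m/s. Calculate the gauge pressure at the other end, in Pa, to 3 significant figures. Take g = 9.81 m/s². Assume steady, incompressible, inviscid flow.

P₂ ≈ 295000 Pa

The volume flow rate is constant, so v₂ = (A₁/A₂)v₁ = (96.8/16.9)·0.769 = 4.40 m/s.
Energy conservation along the streamline gives P₂ = P₁ − ½ρ(v₂² − v₁²) − ρg(h₂ − h₁).
P₂ = 458000 + ½·1030·(0.769² − 4.40²) − 1030·9.81·(+15.2) = 458000 + (-9680) − (154000) = 295000 Pa.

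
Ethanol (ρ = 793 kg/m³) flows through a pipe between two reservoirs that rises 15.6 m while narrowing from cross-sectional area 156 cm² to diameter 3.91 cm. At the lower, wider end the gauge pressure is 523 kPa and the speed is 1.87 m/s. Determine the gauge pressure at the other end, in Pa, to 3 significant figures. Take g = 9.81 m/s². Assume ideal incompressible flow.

Mass conservation (A₁v₁ = A₂v₂) gives v₂ = 1.87 × 156/12.0 = 24.3 m/s.
Bernoulli: P₁ + ½ρv₁² + ρg h₁ = P₂ + ½ρv₂² + ρg h₂, so P₂ = P₁ + ½ρ(v₁² − v₂²) − ρg(h₂ − h₁).
P₂ = 523000 + ½·793·(1.87² − 24.3²) − 793·9.81·(+15.6) = 523000 + (-233000) − (121000) = 169000 Pa.

169000 Pa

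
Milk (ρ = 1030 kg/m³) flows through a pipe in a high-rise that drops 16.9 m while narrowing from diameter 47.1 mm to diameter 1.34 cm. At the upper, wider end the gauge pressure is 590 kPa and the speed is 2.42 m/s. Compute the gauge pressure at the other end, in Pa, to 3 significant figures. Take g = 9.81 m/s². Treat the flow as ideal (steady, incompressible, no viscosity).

By continuity, v₂ = v₁·A₁/A₂ = 2.42·(17.4/1.41) = 29.9 m/s.
Energy conservation along the streamline gives P₂ = P₁ − ½ρ(v₂² − v₁²) − ρg(h₂ − h₁).
P₂ = 590000 + ½·1030·(2.42² − 29.9²) − 1030·9.81·(−16.9) = 590000 + (-457000) − (-171000) = 303000 Pa.

P₂ ≈ 303000 Pa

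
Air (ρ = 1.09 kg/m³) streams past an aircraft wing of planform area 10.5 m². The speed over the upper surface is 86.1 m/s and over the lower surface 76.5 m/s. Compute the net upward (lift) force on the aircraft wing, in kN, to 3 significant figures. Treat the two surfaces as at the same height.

F = 8.93 kN

The faster flow above has the lower pressure; Bernoulli (same height) gives ΔP = ½ρ(v_up² − v_low²).
ΔP = ½·1.09·(86.1² − 76.5²) = 851 Pa.
Lift = ΔP · A = 851 × 10.5 = 8930 N.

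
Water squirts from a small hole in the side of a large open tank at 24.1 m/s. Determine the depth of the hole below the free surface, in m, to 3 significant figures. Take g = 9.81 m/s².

Inverting v = √(2gh) gives h = v² / 2g.
h = 24.1²/(2·9.81) = 581/19.62 = 29.6 m.

h ≈ 29.6 m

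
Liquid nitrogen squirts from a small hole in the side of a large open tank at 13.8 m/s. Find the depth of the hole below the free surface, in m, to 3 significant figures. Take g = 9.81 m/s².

h ≈ 9.71 m

Torricelli: v = √(2gh), so h = v²/(2g).
h = 13.8²/(2·9.81) = 190/19.62 = 9.71 m.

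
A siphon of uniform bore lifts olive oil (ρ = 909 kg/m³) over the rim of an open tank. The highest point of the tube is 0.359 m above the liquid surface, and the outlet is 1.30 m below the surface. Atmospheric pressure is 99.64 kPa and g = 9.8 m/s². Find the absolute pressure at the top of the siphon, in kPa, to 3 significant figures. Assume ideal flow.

The outlet speed comes from Torricelli: v = √(2g·1.30) = 5.05 m/s.
The bore is uniform, so the speed at the crest is the same v. Bernoulli surface→crest: P_atm = P_top + ½ρv² + ρg·h_top.
P_top = 99640 − ½·909·5.05² − 909·9.8·0.359 = 84900 Pa.

P_top ≈ 84.9 kPa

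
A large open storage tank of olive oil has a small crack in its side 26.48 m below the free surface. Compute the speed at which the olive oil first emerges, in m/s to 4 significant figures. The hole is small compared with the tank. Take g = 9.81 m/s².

v ≈ 22.79 m/s

The surface is effectively still and both ends are open, so ½v² = gh and v = √(2·9.81·26.48) = 22.79 m/s.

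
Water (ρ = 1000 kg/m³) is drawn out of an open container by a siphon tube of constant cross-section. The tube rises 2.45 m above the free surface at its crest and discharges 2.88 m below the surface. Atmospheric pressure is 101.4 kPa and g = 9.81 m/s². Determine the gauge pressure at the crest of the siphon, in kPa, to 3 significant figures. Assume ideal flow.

Bernoulli surface→outlet gives ½v² = g·h_out, so v = √(2·9.81·2.88) = 7.52 m/s.
With constant cross-section the crest speed equals v; applying Bernoulli from the surface up to the crest, P_top = P_atm − ½ρv² − ρg·h_top.
P_top = 101400 − ½·1000·7.52² − 1000·9.81·2.45 = 49100 Pa. So P_gauge = P_top − P_atm = -52300 Pa.

P_gauge = -52.3 kPa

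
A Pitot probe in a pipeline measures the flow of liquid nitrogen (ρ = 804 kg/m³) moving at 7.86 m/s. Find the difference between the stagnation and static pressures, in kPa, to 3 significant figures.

ΔP = 24.8 kPa

Bernoulli between the free stream and the stagnation point: ½ρv² = P_stag − P_static.
ΔP = ½·804·7.86² = 24800 Pa.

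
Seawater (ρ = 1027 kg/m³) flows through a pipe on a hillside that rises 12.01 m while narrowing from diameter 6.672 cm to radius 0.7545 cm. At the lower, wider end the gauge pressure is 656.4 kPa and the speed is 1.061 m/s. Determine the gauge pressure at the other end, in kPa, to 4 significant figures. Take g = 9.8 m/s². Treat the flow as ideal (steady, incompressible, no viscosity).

The volume flow rate is constant, so v₂ = (A₁/A₂)v₁ = (34.96/1.788)·1.061 = 20.74 m/s.
Applying Bernoulli between the two ends and solving for P₂: P₂ = P₁ + ½ρ(v₁² − v₂²) − ρgΔh.
P₂ = 656400 + ½·1027·(1.061² − 20.74²) − 1027·9.8·(+12.01) = 656400 + (-220300) − (120900) = 315200 Pa.

P₂ ≈ 315.2 kPa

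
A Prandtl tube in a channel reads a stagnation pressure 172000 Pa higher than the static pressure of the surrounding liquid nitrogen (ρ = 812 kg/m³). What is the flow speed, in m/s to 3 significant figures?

At the stagnation point the flow is brought to rest, so Bernoulli gives P_stag − P_static = ½ρv².
v = √(2ΔP/ρ) = √(2·172000/812) = 20.6 m/s.

v ≈ 20.6 m/s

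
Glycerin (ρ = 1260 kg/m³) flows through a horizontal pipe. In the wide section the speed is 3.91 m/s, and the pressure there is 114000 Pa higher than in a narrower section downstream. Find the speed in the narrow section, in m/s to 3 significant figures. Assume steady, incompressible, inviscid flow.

With h₁ = h₂, rearranging Bernoulli gives v₂ = √(v₁² + 2ΔP/ρ).
v₂ = √(3.91² + 2·114000/1260) = √(15.3 + 181) = 14.0 m/s.

v₂ = 14.0 m/s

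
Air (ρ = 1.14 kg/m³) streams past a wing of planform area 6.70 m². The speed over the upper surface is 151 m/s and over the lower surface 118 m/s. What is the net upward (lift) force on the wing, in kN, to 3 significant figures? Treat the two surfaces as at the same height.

The faster flow above has the lower pressure; Bernoulli (same height) gives ΔP = ½ρ(v_up² − v_low²).
ΔP = ½·1.14·(151² − 118²) = 5060 Pa.
Lift = ΔP · A = 5060 × 6.70 = 33900 N.

F ≈ 33.9 kN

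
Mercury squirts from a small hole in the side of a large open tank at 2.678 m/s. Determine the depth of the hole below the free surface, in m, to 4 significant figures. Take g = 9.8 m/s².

Inverting v = √(2gh) gives h = v² / 2g.
h = 2.678²/(2·9.8) = 7.172/19.60 = 0.3659 m.

0.3659 m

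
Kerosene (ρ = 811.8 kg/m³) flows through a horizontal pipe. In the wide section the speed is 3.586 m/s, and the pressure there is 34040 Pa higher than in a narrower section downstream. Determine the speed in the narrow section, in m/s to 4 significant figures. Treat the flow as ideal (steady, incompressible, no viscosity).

v₂ ≈ 9.835 m/s

Horizontal Bernoulli: P₁ + ½ρv₁² = P₂ + ½ρv₂², so v₂² = v₁² + 2(P₁ − P₂)/ρ.
v₂ = √(3.586² + 2·34040/811.8) = √(12.86 + 83.86) = 9.835 m/s.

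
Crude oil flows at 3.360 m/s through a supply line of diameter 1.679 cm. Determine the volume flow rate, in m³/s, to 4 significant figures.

Q = A·v = 0.0002214 m² × 3.360 m/s = 0.0007439 m³/s.

Q ≈ 0.0007439 m³/s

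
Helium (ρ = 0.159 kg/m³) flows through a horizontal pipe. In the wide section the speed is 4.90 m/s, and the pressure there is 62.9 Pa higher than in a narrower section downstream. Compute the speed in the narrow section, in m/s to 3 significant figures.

Along the level pipe P + ½ρv² is conserved, hence v₂² = v₁² + 2(P₁ − P₂)/ρ.
v₂ = √(4.90² + 2·62.9/0.159) = √(24.0 + 791) = 28.6 m/s.

28.6 m/s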